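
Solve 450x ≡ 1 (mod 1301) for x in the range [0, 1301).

1009

gcd(1301, 450) = 1  (1301 = 2*450 + 401, 450 = 1*401 + 49, 401 = 8*49 + 9, 49 = 5*9 + 4, 9 = 2*4 + 1, 4 = 4*1).
Back-substituting, 450*(-292) + 1301*(101) = 1.
So 450*-292 ≡ 1 (mod 1301), and -292 mod 1301 = 1009.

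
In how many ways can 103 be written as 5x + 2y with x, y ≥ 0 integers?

gcd(5, 2) = 1  (5 = 2·2 + 1, 2 = 2·1).
Back-substituting, 5·(1) + 2·(-2) = 1.
Scale by 103: one solution is (103, -206). Reduce x mod 2: (1, 49).
General: x = 1 + 2t, y = 49 - 5t.
x ≥ 0 ⇒ t ≥ 0; y ≥ 0 ⇒ t ≤ 9. So t ∈ [0, 9]: 10 solutions.

10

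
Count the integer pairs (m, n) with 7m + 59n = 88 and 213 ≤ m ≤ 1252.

17

gcd(59, 7) = 1  (59 = 8·7 + 3, 7 = 2·3 + 1, 3 = 3·1).
Back-substituting, 7·(17) + 59·(-2) = 1.
Scale by 88: particular solution (1496, -176); reduce m mod 59: (21, -1).
General solution: m = 21 + 59t, n = -1 - 7t for integer t.
213 ≤ 21 + 59t ≤ 1252 gives t ∈ [4, 20], which is 17 values.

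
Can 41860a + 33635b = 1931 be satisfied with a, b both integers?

gcd(41860, 33635) = 35  (41860 = 1*33635 + 8225, 33635 = 4*8225 + 735, 8225 = 11*735 + 140, 735 = 5*140 + 35, 140 = 4*35).
35 does not divide 1931 (remainder 6), so no integer solutions.

no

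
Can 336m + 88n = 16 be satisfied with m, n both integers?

yes

gcd(336, 88) = 8  (336 = 3×88 + 72, 88 = 1×72 + 16, 72 = 4×16 + 8, 16 = 2×8).
8 divides 16, so integer solutions exist.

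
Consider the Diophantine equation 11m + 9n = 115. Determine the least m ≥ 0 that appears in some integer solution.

8

gcd(11, 9):
  11 = 1×9 + 2
  9 = 4×2 + 1
  2 = 2×1
so gcd(11, 9) = 1.
1 divides 115, so solutions exist.
Back-substitute for Bézout coefficients:
  1 = 9 - 4×2
  ... = 11×(-4) + 9×(5)
Scale by 115/1 = 115: (m₀, n₀) = (-460, 575).
General solution: m = -460 + 9t, n = 575 - 11t for integer t.
m ≥ 0: smallest is -460 mod 9 = 8 (at t = 52), with n = 3.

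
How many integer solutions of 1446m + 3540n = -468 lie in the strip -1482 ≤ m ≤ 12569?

gcd(3540, 1446):
  3540 = 2*1446 + 648
  1446 = 2*648 + 150
  648 = 4*150 + 48
  150 = 3*48 + 6
  48 = 8*6
so gcd(3540, 1446) = 6.
Back-substitute for Bézout coefficients:
  6 = 150 - 3*48
  ... = 1446*(71) + 3540*(-29)
Scale by -78: particular solution (-5538, 2262); reduce m mod 590: (362, -148).
General solution: m = 362 + 590t, n = -148 - 241t for integer t.
-1482 ≤ 362 + 590t ≤ 12569 gives t ∈ [-3, 20], which is 24 values.

24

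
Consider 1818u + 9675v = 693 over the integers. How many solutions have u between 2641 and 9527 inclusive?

gcd(9675, 1818) = 9  (9675 = 5·1818 + 585, 1818 = 3·585 + 63, 585 = 9·63 + 18, 63 = 3·18 + 9, 18 = 2·9).
Back-substituting, 1818·(463) + 9675·(-87) = 9.
Scale by 77: particular solution (35651, -6699); reduce u mod 1075: (176, -33).
General solution: u = 176 + 1075t, v = -33 - 202t for integer t.
2641 ≤ 176 + 1075t ≤ 9527 gives t ∈ [3, 8], which is 6 values.

6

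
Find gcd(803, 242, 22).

11

gcd(803, 242) = 11  (803 = 3·242 + 77, 242 = 3·77 + 11, 77 = 7·11).
gcd(11, 22) = 11.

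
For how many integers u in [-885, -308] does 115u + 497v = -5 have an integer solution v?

gcd(497, 115) = 1.
By Bézout, 115*(-121) + 497*(28) = 1.
Particular solution: (108, -25).
General solution: u = 108 + 497t, v = -25 - 115t for integer t.
-885 ≤ 108 + 497t ≤ -308 gives t ∈ [-1, -1], which is 1 value.

1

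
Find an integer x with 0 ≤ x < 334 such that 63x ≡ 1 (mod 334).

gcd(334, 63) = 1  (334 = 5*63 + 19, 63 = 3*19 + 6, 19 = 3*6 + 1, 6 = 6*1).
Back-substituting, 63*(-53) + 334*(10) = 1.
So 63*-53 ≡ 1 (mod 334), and -53 mod 334 = 281.

281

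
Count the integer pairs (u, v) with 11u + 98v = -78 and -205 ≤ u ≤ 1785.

gcd(98, 11):
  98 = 8·11 + 10
  11 = 1·10 + 1
  10 = 10·1
so gcd(98, 11) = 1.
Back-substitute for Bézout coefficients:
  1 = 11 - 1·10
  ... = 11·(9) + 98·(-1)
Scale by -78: particular solution (-702, 78); reduce u mod 98: (82, -10).
General solution: u = 82 + 98t, v = -10 - 11t for integer t.
-205 ≤ 82 + 98t ≤ 1785 gives t ∈ [-2, 17], which is 20 values.

20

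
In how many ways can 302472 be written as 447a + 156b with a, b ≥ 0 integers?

gcd(447, 156):
  447 = 2*156 + 135
  156 = 1*135 + 21
  135 = 6*21 + 9
  21 = 2*9 + 3
  9 = 3*3
so gcd(447, 156) = 3.
Back-substitute for Bézout coefficients:
  3 = 21 - 2*9
  ... = 447*(-15) + 156*(43)
Scale by 100824: one solution is (-1512360, 4335432). Reduce a mod 52: (8, 1916).
General: a = 8 + 52t, b = 1916 - 149t.
a ≥ 0 ⇒ t ≥ 0; b ≥ 0 ⇒ t ≤ 12. So t ∈ [0, 12]: 13 solutions.

13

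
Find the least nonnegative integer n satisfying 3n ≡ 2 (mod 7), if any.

gcd(7, 3) = 1  (7 = 2·3 + 1, 3 = 3·1).
1 divides 2, so solutions exist.
Back-substituting, 3·(-2) + 7·(1) = 1.
So 3·(-2) ≡ 1 (mod 7); multiply by 2: n ≡ -4 (mod 7).
Smallest nonnegative: n = -4 mod 7 = 3.

3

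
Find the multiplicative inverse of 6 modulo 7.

6

gcd(7, 6) = 1  (7 = 1×6 + 1, 6 = 6×1).
Back-substituting, 6×(-1) + 7×(1) = 1.
So 6×-1 ≡ 1 (mod 7), and -1 mod 7 = 6.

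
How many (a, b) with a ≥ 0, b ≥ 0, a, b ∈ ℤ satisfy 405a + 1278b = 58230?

1

gcd(1278, 405):
  1278 = 3*405 + 63
  405 = 6*63 + 27
  63 = 2*27 + 9
  27 = 3*9
so gcd(1278, 405) = 9.
Back-substitute for Bézout coefficients:
  9 = 63 - 2*27
  ... = 405*(-41) + 1278*(13)
Scale by 6470: one solution is (-265270, 84110). Reduce a mod 142: (128, 5).
General: a = 128 + 142t, b = 5 - 45t.
a ≥ 0 ⇒ t ≥ 0; b ≥ 0 ⇒ t ≤ 0. So t ∈ [0, 0]: 1 solution.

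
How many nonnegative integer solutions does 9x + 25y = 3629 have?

gcd(25, 9) = 1.
By Bézout, 9×(-11) + 25×(4) = 1.
One solution: (6, 143).
General: x = 6 + 25t, y = 143 - 9t.
x ≥ 0 ⇒ t ≥ 0; y ≥ 0 ⇒ t ≤ 15. So t ∈ [0, 15]: 16 solutions.

16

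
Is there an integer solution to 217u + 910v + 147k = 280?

gcd(910, 217) = 7  (910 = 4×217 + 42, 217 = 5×42 + 7, 42 = 6×7).
gcd(7, 147) = 7.
7 divides 280, so integer solutions exist.

yes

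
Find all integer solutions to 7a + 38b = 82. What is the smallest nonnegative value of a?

gcd(38, 7):
  38 = 5·7 + 3
  7 = 2·3 + 1
  3 = 3·1
so gcd(38, 7) = 1.
1 divides 82, so solutions exist.
Back-substitute for Bézout coefficients:
  1 = 7 - 2·3
  ... = 7·(11) + 38·(-2)
Scale by 82/1 = 82: (a₀, b₀) = (902, -164).
General solution: a = 902 + 38t, b = -164 - 7t for integer t.
a ≥ 0: smallest is 902 mod 38 = 28 (at t = -23), with b = -3.

28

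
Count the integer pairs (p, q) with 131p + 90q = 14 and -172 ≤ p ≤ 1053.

13

gcd(131, 90) = 1  (131 = 1×90 + 41, 90 = 2×41 + 8, 41 = 5×8 + 1, 8 = 8×1).
Back-substituting, 131×(11) + 90×(-16) = 1.
Scale by 14: particular solution (154, -224); reduce p mod 90: (64, -93).
General solution: p = 64 + 90t, q = -93 - 131t for integer t.
-172 ≤ 64 + 90t ≤ 1053 gives t ∈ [-2, 10], which is 13 values.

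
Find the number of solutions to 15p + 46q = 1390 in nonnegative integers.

2

gcd(46, 15) = 1.
By Bézout, 15·(-3) + 46·(1) = 1.
One solution: (16, 25).
General: p = 16 + 46t, q = 25 - 15t.
p ≥ 0 ⇒ t ≥ 0; q ≥ 0 ⇒ t ≤ 1. So t ∈ [0, 1]: 2 solutions.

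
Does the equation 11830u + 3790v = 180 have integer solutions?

gcd(11830, 3790):
  11830 = 3·3790 + 460
  3790 = 8·460 + 110
  460 = 4·110 + 20
  110 = 5·20 + 10
  20 = 2·10
so gcd(11830, 3790) = 10.
10 divides 180, so integer solutions exist.

yes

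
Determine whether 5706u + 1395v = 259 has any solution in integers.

gcd(5706, 1395):
  5706 = 4*1395 + 126
  1395 = 11*126 + 9
  126 = 14*9
so gcd(5706, 1395) = 9.
9 does not divide 259 (remainder 7), so no integer solutions.

no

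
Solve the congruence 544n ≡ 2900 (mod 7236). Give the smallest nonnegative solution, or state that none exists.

1535

gcd(7236, 544) = 4  (7236 = 13·544 + 164, 544 = 3·164 + 52, 164 = 3·52 + 8, 52 = 6·8 + 4, 8 = 2·4).
4 divides 2900, so solutions exist.
Back-substituting, 544·(838) + 7236·(-63) = 4.
So 544·(838) ≡ 4 (mod 7236); multiply by 725: n ≡ 607550 (mod 1809).
Smallest nonnegative: n = 607550 mod 1809 = 1535.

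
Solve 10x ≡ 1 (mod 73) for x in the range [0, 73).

22

gcd(73, 10) = 1  (73 = 7*10 + 3, 10 = 3*3 + 1, 3 = 3*1).
Back-substituting, 10*(22) + 73*(-3) = 1.
So 10*22 ≡ 1 (mod 73), and 22 mod 73 = 22.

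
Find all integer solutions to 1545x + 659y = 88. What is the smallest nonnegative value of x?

gcd(1545, 659) = 1.
1 divides 88, so solutions exist.
By Bézout, 1545·(90) + 659·(-211) = 1.
Scale by 88/1 = 88: (x₀, y₀) = (7920, -18568).
General solution: x = 7920 + 659t, y = -18568 - 1545t for integer t.
x ≥ 0: smallest is 7920 mod 659 = 12 (at t = -12), with y = -28.

12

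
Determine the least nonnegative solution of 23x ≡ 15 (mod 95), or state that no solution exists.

75

gcd(95, 23):
  95 = 4·23 + 3
  23 = 7·3 + 2
  3 = 1·2 + 1
  2 = 2·1
so gcd(95, 23) = 1.
1 divides 15, so solutions exist.
Back-substitute for Bézout coefficients:
  1 = 3 - 1·2
  ... = 23·(-33) + 95·(8)
So 23·(-33) ≡ 1 (mod 95); multiply by 15: x ≡ -495 (mod 95).
Smallest nonnegative: x = -495 mod 95 = 75.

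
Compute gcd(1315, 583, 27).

gcd(1315, 583) = 1.
gcd(1, 27) = 1.

1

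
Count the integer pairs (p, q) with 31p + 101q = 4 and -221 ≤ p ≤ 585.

gcd(101, 31):
  101 = 3×31 + 8
  31 = 3×8 + 7
  8 = 1×7 + 1
  7 = 7×1
so gcd(101, 31) = 1.
Back-substitute for Bézout coefficients:
  1 = 8 - 1×7
  ... = 31×(-13) + 101×(4)
Scale by 4: particular solution (-52, 16); reduce p mod 101: (49, -15).
General solution: p = 49 + 101t, q = -15 - 31t for integer t.
-221 ≤ 49 + 101t ≤ 585 gives t ∈ [-2, 5], which is 8 values.

8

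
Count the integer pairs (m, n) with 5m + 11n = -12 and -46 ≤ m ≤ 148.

gcd(11, 5):
  11 = 2·5 + 1
  5 = 5·1
so gcd(11, 5) = 1.
Back-substitute for Bézout coefficients:
  1 = 11 - 2·5
  ... = 5·(-2) + 11·(1)
Scale by -12: particular solution (24, -12); reduce m mod 11: (2, -2).
General solution: m = 2 + 11t, n = -2 - 5t for integer t.
-46 ≤ 2 + 11t ≤ 148 gives t ∈ [-4, 13], which is 18 values.

18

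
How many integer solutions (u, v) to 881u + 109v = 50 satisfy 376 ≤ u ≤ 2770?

22

gcd(881, 109):
  881 = 8·109 + 9
  109 = 12·9 + 1
  9 = 9·1
so gcd(881, 109) = 1.
Back-substitute for Bézout coefficients:
  1 = 109 - 12·9
  ... = 881·(-12) + 109·(97)
Scale by 50: particular solution (-600, 4850); reduce u mod 109: (54, -436).
General solution: u = 54 + 109t, v = -436 - 881t for integer t.
376 ≤ 54 + 109t ≤ 2770 gives t ∈ [3, 24], which is 22 values.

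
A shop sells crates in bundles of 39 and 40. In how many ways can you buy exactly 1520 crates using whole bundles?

Need nonnegative integers with 39j + 40k = 1520.
gcd(39, 40) = 1, and 39·(-1) + 40·(1) = 1.
So (j₀, k₀) = (-1520, 1520); general j = -1520 + 40t, k = 1520 - 39t.
j ≥ 0 ⇒ t ≥ 38; k ≥ 0 ⇒ t ≤ 38. That's 1 value of t.

1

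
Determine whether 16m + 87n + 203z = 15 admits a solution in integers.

gcd(87, 16) = 1.
gcd(1, 203) = 1.
1 divides 15, so integer solutions exist.

yes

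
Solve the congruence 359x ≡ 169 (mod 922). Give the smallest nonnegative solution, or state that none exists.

265

gcd(922, 359):
  922 = 2×359 + 204
  359 = 1×204 + 155
  204 = 1×155 + 49
  155 = 3×49 + 8
  49 = 6×8 + 1
  8 = 8×1
so gcd(922, 359) = 1.
1 divides 169, so solutions exist.
Back-substitute for Bézout coefficients:
  1 = 49 - 6×8
  ... = 359×(-113) + 922×(44)
So 359×(-113) ≡ 1 (mod 922); multiply by 169: x ≡ -19097 (mod 922).
Smallest nonnegative: x = -19097 mod 922 = 265.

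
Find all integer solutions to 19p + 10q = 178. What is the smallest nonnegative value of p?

2

gcd(19, 10) = 1  (19 = 1*10 + 9, 10 = 1*9 + 1, 9 = 9*1).
1 divides 178, so solutions exist.
Back-substituting, 19*(-1) + 10*(2) = 1.
Scale by 178/1 = 178: (p₀, q₀) = (-178, 356).
General solution: p = -178 + 10t, q = 356 - 19t for integer t.
p ≥ 0: smallest is -178 mod 10 = 2 (at t = 18), with q = 14.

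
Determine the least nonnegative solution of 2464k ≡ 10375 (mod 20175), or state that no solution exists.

9625

gcd(20175, 2464) = 1.
1 divides 10375, so solutions exist.
By Bézout, 2464×(-3791) + 20175×(463) = 1.
So 2464×(-3791) ≡ 1 (mod 20175); multiply by 10375: k ≡ -39331625 (mod 20175).
Smallest nonnegative: k = -39331625 mod 20175 = 9625.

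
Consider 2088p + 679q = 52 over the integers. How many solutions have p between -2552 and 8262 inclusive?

16

gcd(2088, 679):
  2088 = 3·679 + 51
  679 = 13·51 + 16
  51 = 3·16 + 3
  16 = 5·3 + 1
  3 = 3·1
so gcd(2088, 679) = 1.
Back-substitute for Bézout coefficients:
  1 = 16 - 5·3
  ... = 2088·(-213) + 679·(655)
Scale by 52: particular solution (-11076, 34060); reduce p mod 679: (467, -1436).
General solution: p = 467 + 679t, q = -1436 - 2088t for integer t.
-2552 ≤ 467 + 679t ≤ 8262 gives t ∈ [-4, 11], which is 16 values.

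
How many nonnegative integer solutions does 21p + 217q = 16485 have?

gcd(217, 21) = 7  (217 = 10×21 + 7, 21 = 3×7).
Back-substituting, 21×(-10) + 217×(1) = 7.
Scale by 2355: one solution is (-23550, 2355). Reduce p mod 31: (10, 75).
General: p = 10 + 31t, q = 75 - 3t.
p ≥ 0 ⇒ t ≥ 0; q ≥ 0 ⇒ t ≤ 25. So t ∈ [0, 25]: 26 solutions.

26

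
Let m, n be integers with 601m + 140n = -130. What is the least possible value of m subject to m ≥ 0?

130

gcd(601, 140):
  601 = 4*140 + 41
  140 = 3*41 + 17
  41 = 2*17 + 7
  17 = 2*7 + 3
  7 = 2*3 + 1
  3 = 3*1
so gcd(601, 140) = 1.
1 divides -130, so solutions exist.
Back-substitute for Bézout coefficients:
  1 = 7 - 2*3
  ... = 601*(41) + 140*(-176)
Scale by -130/1 = -130: (m₀, n₀) = (-5330, 22880).
General solution: m = -5330 + 140t, n = 22880 - 601t for integer t.
m ≥ 0: smallest is -5330 mod 140 = 130 (at t = 39), with n = -559.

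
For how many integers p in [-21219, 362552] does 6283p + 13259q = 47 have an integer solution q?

29

gcd(13259, 6283) = 1.
By Bézout, 6283*(4324) + 13259*(-2049) = 1.
Particular solution: (4343, -2058).
General solution: p = 4343 + 13259t, q = -2058 - 6283t for integer t.
-21219 ≤ 4343 + 13259t ≤ 362552 gives t ∈ [-1, 27], which is 29 values.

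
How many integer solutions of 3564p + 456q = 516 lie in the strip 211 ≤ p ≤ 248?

1

gcd(3564, 456) = 12  (3564 = 7×456 + 372, 456 = 1×372 + 84, 372 = 4×84 + 36, 84 = 2×36 + 12, 36 = 3×12).
Back-substituting, 3564×(-11) + 456×(86) = 12.
Scale by 43: particular solution (-473, 3698); reduce p mod 38: (21, -163).
General solution: p = 21 + 38t, q = -163 - 297t for integer t.
211 ≤ 21 + 38t ≤ 248 gives t ∈ [5, 5], which is 1 value.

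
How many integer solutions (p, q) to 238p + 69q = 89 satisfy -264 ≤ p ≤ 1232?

gcd(238, 69) = 1  (238 = 3·69 + 31, 69 = 2·31 + 7, 31 = 4·7 + 3, 7 = 2·3 + 1, 3 = 3·1).
Back-substituting, 238·(-20) + 69·(69) = 1.
Scale by 89: particular solution (-1780, 6141); reduce p mod 69: (14, -47).
General solution: p = 14 + 69t, q = -47 - 238t for integer t.
-264 ≤ 14 + 69t ≤ 1232 gives t ∈ [-4, 17], which is 22 values.

22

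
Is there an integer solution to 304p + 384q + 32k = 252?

no

gcd(384, 304) = 16  (384 = 1*304 + 80, 304 = 3*80 + 64, 80 = 1*64 + 16, 64 = 4*16).
gcd(16, 32) = 16.
16 does not divide 252 (remainder 12), so no integer solutions.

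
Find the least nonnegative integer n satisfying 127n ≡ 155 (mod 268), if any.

265

gcd(268, 127) = 1  (268 = 2*127 + 14, 127 = 9*14 + 1, 14 = 14*1).
1 divides 155, so solutions exist.
Back-substituting, 127*(19) + 268*(-9) = 1.
So 127*(19) ≡ 1 (mod 268); multiply by 155: n ≡ 2945 (mod 268).
Smallest nonnegative: n = 2945 mod 268 = 265.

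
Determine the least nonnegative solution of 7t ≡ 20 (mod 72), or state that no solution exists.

44

gcd(72, 7) = 1.
1 divides 20, so solutions exist.
By Bézout, 7·(31) + 72·(-3) = 1.
So 7·(31) ≡ 1 (mod 72); multiply by 20: t ≡ 620 (mod 72).
Smallest nonnegative: t = 620 mod 72 = 44.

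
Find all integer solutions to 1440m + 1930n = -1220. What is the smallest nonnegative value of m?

34

gcd(1930, 1440) = 10.
10 divides -1220, so solutions exist.
By Bézout, 1440*(63) + 1930*(-47) = 10.
Scale by -1220/10 = -122: (m₀, n₀) = (-7686, 5734).
General solution: m = -7686 + 193t, n = 5734 - 144t for integer t.
m ≥ 0: smallest is -7686 mod 193 = 34 (at t = 40), with n = -26.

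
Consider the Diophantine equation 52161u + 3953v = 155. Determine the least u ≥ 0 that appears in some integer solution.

gcd(52161, 3953) = 1.
1 divides 155, so solutions exist.
By Bézout, 52161*(425) + 3953*(-5608) = 1.
Scale by 155/1 = 155: (u₀, v₀) = (65875, -869240).
General solution: u = 65875 + 3953t, v = -869240 - 52161t for integer t.
u ≥ 0: smallest is 65875 mod 3953 = 2627 (at t = -16), with v = -34664.

2627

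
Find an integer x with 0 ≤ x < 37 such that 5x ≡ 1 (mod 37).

gcd(37, 5):
  37 = 7×5 + 2
  5 = 2×2 + 1
  2 = 2×1
so gcd(37, 5) = 1.
Back-substitute for Bézout coefficients:
  1 = 5 - 2×2
  ... = 5×(15) + 37×(-2)
So 5×15 ≡ 1 (mod 37), and 15 mod 37 = 15.

15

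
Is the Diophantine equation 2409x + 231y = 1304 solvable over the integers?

gcd(2409, 231) = 33  (2409 = 10·231 + 99, 231 = 2·99 + 33, 99 = 3·33).
33 does not divide 1304 (remainder 17), so no integer solutions.

no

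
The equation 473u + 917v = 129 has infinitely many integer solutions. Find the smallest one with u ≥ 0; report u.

gcd(917, 473):
  917 = 1×473 + 444
  473 = 1×444 + 29
  444 = 15×29 + 9
  29 = 3×9 + 2
  9 = 4×2 + 1
  2 = 2×1
so gcd(917, 473) = 1.
1 divides 129, so solutions exist.
Back-substitute for Bézout coefficients:
  1 = 9 - 4×2
  ... = 473×(-411) + 917×(212)
Scale by 129/1 = 129: (u₀, v₀) = (-53019, 27348).
General solution: u = -53019 + 917t, v = 27348 - 473t for integer t.
u ≥ 0: smallest is -53019 mod 917 = 167 (at t = 58), with v = -86.

167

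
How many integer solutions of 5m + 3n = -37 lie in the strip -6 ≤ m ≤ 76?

28

gcd(5, 3) = 1.
By Bézout, 5*(-1) + 3*(2) = 1.
Particular solution: (1, -14).
General solution: m = 1 + 3t, n = -14 - 5t for integer t.
-6 ≤ 1 + 3t ≤ 76 gives t ∈ [-2, 25], which is 28 values.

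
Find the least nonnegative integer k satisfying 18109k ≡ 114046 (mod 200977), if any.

gcd(200977, 18109) = 7  (200977 = 11*18109 + 1778, 18109 = 10*1778 + 329, 1778 = 5*329 + 133, 329 = 2*133 + 63, 133 = 2*63 + 7, 63 = 9*7).
7 does not divide 114046, so the congruence has no solution.

no solution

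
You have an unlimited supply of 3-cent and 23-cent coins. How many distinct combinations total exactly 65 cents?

Need nonnegative integers with 3j + 23k = 65.
gcd(3, 23) = 1, and 3·(8) + 23·(-1) = 1.
So (j₀, k₀) = (520, -65); general j = 520 + 23t, k = -65 - 3t.
j ≥ 0 ⇒ t ≥ -22; k ≥ 0 ⇒ t ≤ -22. That's 1 value of t.

1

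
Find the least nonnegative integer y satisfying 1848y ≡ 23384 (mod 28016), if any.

2317

gcd(28016, 1848):
  28016 = 15·1848 + 296
  1848 = 6·296 + 72
  296 = 4·72 + 8
  72 = 9·8
so gcd(28016, 1848) = 8.
8 divides 23384, so solutions exist.
Back-substitute for Bézout coefficients:
  8 = 296 - 4·72
  ... = 1848·(-379) + 28016·(25)
So 1848·(-379) ≡ 8 (mod 28016); multiply by 2923: y ≡ -1107817 (mod 3502).
Smallest nonnegative: y = -1107817 mod 3502 = 2317.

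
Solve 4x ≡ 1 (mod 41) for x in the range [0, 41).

gcd(41, 4) = 1.
By Bézout, 4×(-10) + 41×(1) = 1.
So 4×-10 ≡ 1 (mod 41), and -10 mod 41 = 31.

31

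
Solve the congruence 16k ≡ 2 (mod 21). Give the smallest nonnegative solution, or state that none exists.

8

gcd(21, 16) = 1  (21 = 1·16 + 5, 16 = 3·5 + 1, 5 = 5·1).
1 divides 2, so solutions exist.
Back-substituting, 16·(4) + 21·(-3) = 1.
So 16·(4) ≡ 1 (mod 21); multiply by 2: k ≡ 8 (mod 21).
Smallest nonnegative: k = 8 mod 21 = 8.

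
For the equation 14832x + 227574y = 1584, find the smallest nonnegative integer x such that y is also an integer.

gcd(227574, 14832):
  227574 = 15×14832 + 5094
  14832 = 2×5094 + 4644
  5094 = 1×4644 + 450
  4644 = 10×450 + 144
  450 = 3×144 + 18
  144 = 8×18
so gcd(227574, 14832) = 18.
18 divides 1584, so solutions exist.
Back-substitute for Bézout coefficients:
  18 = 450 - 3×144
  ... = 14832×(-1519) + 227574×(99)
Scale by 1584/18 = 88: (x₀, y₀) = (-133672, 8712).
General solution: x = -133672 + 12643t, y = 8712 - 824t for integer t.
x ≥ 0: smallest is -133672 mod 12643 = 5401 (at t = 11), with y = -352.

5401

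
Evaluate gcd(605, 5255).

5

gcd(5255, 605):
  5255 = 8*605 + 415
  605 = 1*415 + 190
  415 = 2*190 + 35
  190 = 5*35 + 15
  35 = 2*15 + 5
  15 = 3*5
so gcd(5255, 605) = 5.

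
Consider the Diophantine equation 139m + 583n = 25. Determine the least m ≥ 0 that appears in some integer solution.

277

gcd(583, 139) = 1.
1 divides 25, so solutions exist.
By Bézout, 139×(151) + 583×(-36) = 1.
Scale by 25/1 = 25: (m₀, n₀) = (3775, -900).
General solution: m = 3775 + 583t, n = -900 - 139t for integer t.
m ≥ 0: smallest is 3775 mod 583 = 277 (at t = -6), with n = -66.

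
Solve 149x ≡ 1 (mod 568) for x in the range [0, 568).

gcd(568, 149) = 1  (568 = 3·149 + 121, 149 = 1·121 + 28, 121 = 4·28 + 9, 28 = 3·9 + 1, 9 = 9·1).
Back-substituting, 149·(61) + 568·(-16) = 1.
So 149·61 ≡ 1 (mod 568), and 61 mod 568 = 61.

61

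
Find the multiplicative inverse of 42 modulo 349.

gcd(349, 42) = 1  (349 = 8*42 + 13, 42 = 3*13 + 3, 13 = 4*3 + 1, 3 = 3*1).
Back-substituting, 42*(-108) + 349*(13) = 1.
So 42*-108 ≡ 1 (mod 349), and -108 mod 349 = 241.

241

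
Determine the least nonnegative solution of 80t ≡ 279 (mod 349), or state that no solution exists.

gcd(349, 80) = 1.
1 divides 279, so solutions exist.
By Bézout, 80*(48) + 349*(-11) = 1.
So 80*(48) ≡ 1 (mod 349); multiply by 279: t ≡ 13392 (mod 349).
Smallest nonnegative: t = 13392 mod 349 = 130.

130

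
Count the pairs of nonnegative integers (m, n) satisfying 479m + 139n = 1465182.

22

gcd(479, 139) = 1  (479 = 3*139 + 62, 139 = 2*62 + 15, 62 = 4*15 + 2, 15 = 7*2 + 1, 2 = 2*1).
Back-substituting, 479*(-65) + 139*(224) = 1.
Scale by 1465182: one solution is (-95236830, 328200768). Reduce m mod 139: (132, 10086).
General: m = 132 + 139t, n = 10086 - 479t.
m ≥ 0 ⇒ t ≥ 0; n ≥ 0 ⇒ t ≤ 21. So t ∈ [0, 21]: 22 solutions.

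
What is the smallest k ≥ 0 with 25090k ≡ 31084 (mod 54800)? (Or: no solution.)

gcd(54800, 25090) = 10.
10 does not divide 31084, so the congruence has no solution.

no solution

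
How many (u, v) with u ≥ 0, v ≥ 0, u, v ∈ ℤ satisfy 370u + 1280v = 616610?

13

gcd(1280, 370):
  1280 = 3×370 + 170
  370 = 2×170 + 30
  170 = 5×30 + 20
  30 = 1×20 + 10
  20 = 2×10
so gcd(1280, 370) = 10.
Back-substitute for Bézout coefficients:
  10 = 30 - 1×20
  ... = 370×(45) + 1280×(-13)
Scale by 61661: one solution is (2774745, -801593). Reduce u mod 128: (89, 456).
General: u = 89 + 128t, v = 456 - 37t.
u ≥ 0 ⇒ t ≥ 0; v ≥ 0 ⇒ t ≤ 12. So t ∈ [0, 12]: 13 solutions.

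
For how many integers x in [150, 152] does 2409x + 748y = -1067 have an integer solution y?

0

gcd(2409, 748) = 11.
By Bézout, 2409×(-9) + 748×(29) = 11.
Particular solution: (57, -185).
General solution: x = 57 + 68t, y = -185 - 219t for integer t.
150 ≤ 57 + 68t ≤ 152 gives t ∈ [2, 1], which is 0 values.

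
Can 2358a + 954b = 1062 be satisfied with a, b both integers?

gcd(2358, 954):
  2358 = 2·954 + 450
  954 = 2·450 + 54
  450 = 8·54 + 18
  54 = 3·18
so gcd(2358, 954) = 18.
18 divides 1062, so integer solutions exist.

yes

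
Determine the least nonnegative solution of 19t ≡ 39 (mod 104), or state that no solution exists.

gcd(104, 19) = 1  (104 = 5·19 + 9, 19 = 2·9 + 1, 9 = 9·1).
1 divides 39, so solutions exist.
Back-substituting, 19·(11) + 104·(-2) = 1.
So 19·(11) ≡ 1 (mod 104); multiply by 39: t ≡ 429 (mod 104).
Smallest nonnegative: t = 429 mod 104 = 13.

13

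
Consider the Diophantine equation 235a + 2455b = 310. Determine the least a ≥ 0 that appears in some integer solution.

gcd(2455, 235) = 5  (2455 = 10×235 + 105, 235 = 2×105 + 25, 105 = 4×25 + 5, 25 = 5×5).
5 divides 310, so solutions exist.
Back-substituting, 235×(-94) + 2455×(9) = 5.
Scale by 310/5 = 62: (a₀, b₀) = (-5828, 558).
General solution: a = -5828 + 491t, b = 558 - 47t for integer t.
a ≥ 0: smallest is -5828 mod 491 = 64 (at t = 12), with b = -6.

64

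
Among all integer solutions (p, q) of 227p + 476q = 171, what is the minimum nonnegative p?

gcd(476, 227):
  476 = 2*227 + 22
  227 = 10*22 + 7
  22 = 3*7 + 1
  7 = 7*1
so gcd(476, 227) = 1.
1 divides 171, so solutions exist.
Back-substitute for Bézout coefficients:
  1 = 22 - 3*7
  ... = 227*(-65) + 476*(31)
Scale by 171/1 = 171: (p₀, q₀) = (-11115, 5301).
General solution: p = -11115 + 476t, q = 5301 - 227t for integer t.
p ≥ 0: smallest is -11115 mod 476 = 309 (at t = 24), with q = -147.

309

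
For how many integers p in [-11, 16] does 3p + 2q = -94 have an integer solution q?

14

gcd(3, 2):
  3 = 1*2 + 1
  2 = 2*1
so gcd(3, 2) = 1.
Back-substitute for Bézout coefficients:
  1 = 3 - 1*2
  ... = 3*(1) + 2*(-1)
Scale by -94: particular solution (-94, 94); reduce p mod 2: (0, -47).
General solution: p = 0 + 2t, q = -47 - 3t for integer t.
-11 ≤ 0 + 2t ≤ 16 gives t ∈ [-5, 8], which is 14 values.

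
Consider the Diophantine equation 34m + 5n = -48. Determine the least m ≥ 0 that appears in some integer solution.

gcd(34, 5):
  34 = 6*5 + 4
  5 = 1*4 + 1
  4 = 4*1
so gcd(34, 5) = 1.
1 divides -48, so solutions exist.
Back-substitute for Bézout coefficients:
  1 = 5 - 1*4
  ... = 34*(-1) + 5*(7)
Scale by -48/1 = -48: (m₀, n₀) = (48, -336).
General solution: m = 48 + 5t, n = -336 - 34t for integer t.
m ≥ 0: smallest is 48 mod 5 = 3 (at t = -9), with n = -30.

3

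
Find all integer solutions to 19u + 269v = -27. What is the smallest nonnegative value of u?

126

gcd(269, 19):
  269 = 14*19 + 3
  19 = 6*3 + 1
  3 = 3*1
so gcd(269, 19) = 1.
1 divides -27, so solutions exist.
Back-substitute for Bézout coefficients:
  1 = 19 - 6*3
  ... = 19*(85) + 269*(-6)
Scale by -27/1 = -27: (u₀, v₀) = (-2295, 162).
General solution: u = -2295 + 269t, v = 162 - 19t for integer t.
u ≥ 0: smallest is -2295 mod 269 = 126 (at t = 9), with v = -9.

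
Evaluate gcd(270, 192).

gcd(270, 192):
  270 = 1×192 + 78
  192 = 2×78 + 36
  78 = 2×36 + 6
  36 = 6×6
so gcd(270, 192) = 6.

6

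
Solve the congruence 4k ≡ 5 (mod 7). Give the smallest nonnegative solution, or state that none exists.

3

gcd(7, 4) = 1  (7 = 1×4 + 3, 4 = 1×3 + 1, 3 = 3×1).
1 divides 5, so solutions exist.
Back-substituting, 4×(2) + 7×(-1) = 1.
So 4×(2) ≡ 1 (mod 7); multiply by 5: k ≡ 10 (mod 7).
Smallest nonnegative: k = 10 mod 7 = 3.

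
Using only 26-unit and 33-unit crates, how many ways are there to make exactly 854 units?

1

Need nonnegative integers with 26j + 33k = 854.
gcd(26, 33) = 1, and 26·(14) + 33·(-11) = 1.
So (j₀, k₀) = (11956, -9394); general j = 11956 + 33t, k = -9394 - 26t.
j ≥ 0 ⇒ t ≥ -362; k ≥ 0 ⇒ t ≤ -362. That's 1 value of t.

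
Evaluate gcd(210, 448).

gcd(448, 210):
  448 = 2·210 + 28
  210 = 7·28 + 14
  28 = 2·14
so gcd(448, 210) = 14.

14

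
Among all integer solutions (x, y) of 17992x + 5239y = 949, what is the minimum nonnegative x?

gcd(17992, 5239):
  17992 = 3·5239 + 2275
  5239 = 2·2275 + 689
  2275 = 3·689 + 208
  689 = 3·208 + 65
  208 = 3·65 + 13
  65 = 5·13
so gcd(17992, 5239) = 13.
13 divides 949, so solutions exist.
Back-substitute for Bézout coefficients:
  13 = 208 - 3·65
  ... = 17992·(76) + 5239·(-261)
Scale by 949/13 = 73: (x₀, y₀) = (5548, -19053).
General solution: x = 5548 + 403t, y = -19053 - 1384t for integer t.
x ≥ 0: smallest is 5548 mod 403 = 309 (at t = -13), with y = -1061.

309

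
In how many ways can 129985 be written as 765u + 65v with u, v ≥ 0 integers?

13

gcd(765, 65) = 5  (765 = 11×65 + 50, 65 = 1×50 + 15, 50 = 3×15 + 5, 15 = 3×5).
Back-substituting, 765×(4) + 65×(-47) = 5.
Scale by 25997: one solution is (103988, -1221859). Reduce u mod 13: (1, 1988).
General: u = 1 + 13t, v = 1988 - 153t.
u ≥ 0 ⇒ t ≥ 0; v ≥ 0 ⇒ t ≤ 12. So t ∈ [0, 12]: 13 solutions.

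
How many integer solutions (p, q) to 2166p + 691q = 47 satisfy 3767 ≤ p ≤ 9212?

8

gcd(2166, 691) = 1  (2166 = 3*691 + 93, 691 = 7*93 + 40, 93 = 2*40 + 13, 40 = 3*13 + 1, 13 = 13*1).
Back-substituting, 2166*(-52) + 691*(163) = 1.
Scale by 47: particular solution (-2444, 7661); reduce p mod 691: (320, -1003).
General solution: p = 320 + 691t, q = -1003 - 2166t for integer t.
3767 ≤ 320 + 691t ≤ 9212 gives t ∈ [5, 12], which is 8 values.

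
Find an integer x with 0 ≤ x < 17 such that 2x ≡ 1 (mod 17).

9

gcd(17, 2):
  17 = 8*2 + 1
  2 = 2*1
so gcd(17, 2) = 1.
Back-substitute for Bézout coefficients:
  1 = 17 - 8*2
  ... = 2*(-8) + 17*(1)
So 2*-8 ≡ 1 (mod 17), and -8 mod 17 = 9.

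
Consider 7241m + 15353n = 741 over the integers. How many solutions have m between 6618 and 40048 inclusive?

gcd(15353, 7241):
  15353 = 2·7241 + 871
  7241 = 8·871 + 273
  871 = 3·273 + 52
  273 = 5·52 + 13
  52 = 4·13
so gcd(15353, 7241) = 13.
Back-substitute for Bézout coefficients:
  13 = 273 - 5·52
  ... = 7241·(282) + 15353·(-133)
Scale by 57: particular solution (16074, -7581); reduce m mod 1181: (721, -340).
General solution: m = 721 + 1181t, n = -340 - 557t for integer t.
6618 ≤ 721 + 1181t ≤ 40048 gives t ∈ [5, 33], which is 29 values.

29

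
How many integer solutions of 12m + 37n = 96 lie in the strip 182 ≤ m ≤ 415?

gcd(37, 12) = 1.
By Bézout, 12×(-3) + 37×(1) = 1.
Particular solution: (8, 0).
General solution: m = 8 + 37t, n = 0 - 12t for integer t.
182 ≤ 8 + 37t ≤ 415 gives t ∈ [5, 11], which is 7 values.

7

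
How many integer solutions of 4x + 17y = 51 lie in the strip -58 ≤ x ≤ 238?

18

gcd(17, 4) = 1.
By Bézout, 4*(-4) + 17*(1) = 1.
Particular solution: (0, 3).
General solution: x = 0 + 17t, y = 3 - 4t for integer t.
-58 ≤ 0 + 17t ≤ 238 gives t ∈ [-3, 14], which is 18 values.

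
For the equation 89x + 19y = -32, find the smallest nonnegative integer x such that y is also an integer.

gcd(89, 19) = 1.
1 divides -32, so solutions exist.
By Bézout, 89×(3) + 19×(-14) = 1.
Scale by -32/1 = -32: (x₀, y₀) = (-96, 448).
General solution: x = -96 + 19t, y = 448 - 89t for integer t.
x ≥ 0: smallest is -96 mod 19 = 18 (at t = 6), with y = -86.

18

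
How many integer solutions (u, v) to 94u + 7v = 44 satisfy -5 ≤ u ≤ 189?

28

gcd(94, 7) = 1.
By Bézout, 94*(-2) + 7*(27) = 1.
Particular solution: (3, -34).
General solution: u = 3 + 7t, v = -34 - 94t for integer t.
-5 ≤ 3 + 7t ≤ 189 gives t ∈ [-1, 26], which is 28 values.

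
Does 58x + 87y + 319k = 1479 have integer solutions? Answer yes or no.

yes

gcd(87, 58):
  87 = 1·58 + 29
  58 = 2·29
so gcd(87, 58) = 29.
gcd(29, 319) = 29.
29 divides 1479, so integer solutions exist.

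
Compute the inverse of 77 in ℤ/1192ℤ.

gcd(1192, 77) = 1.
By Bézout, 77×(-387) + 1192×(25) = 1.
So 77×-387 ≡ 1 (mod 1192), and -387 mod 1192 = 805.

805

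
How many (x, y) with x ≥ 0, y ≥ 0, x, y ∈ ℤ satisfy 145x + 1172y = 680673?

4

gcd(1172, 145) = 1.
By Bézout, 145×(97) + 1172×(-12) = 1.
One solution: (661, 499).
General: x = 661 + 1172t, y = 499 - 145t.
x ≥ 0 ⇒ t ≥ 0; y ≥ 0 ⇒ t ≤ 3. So t ∈ [0, 3]: 4 solutions.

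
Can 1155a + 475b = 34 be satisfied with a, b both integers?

gcd(1155, 475) = 5  (1155 = 2*475 + 205, 475 = 2*205 + 65, 205 = 3*65 + 10, 65 = 6*10 + 5, 10 = 2*5).
5 does not divide 34 (remainder 4), so no integer solutions.

no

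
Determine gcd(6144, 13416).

gcd(13416, 6144) = 24  (13416 = 2·6144 + 1128, 6144 = 5·1128 + 504, 1128 = 2·504 + 120, 504 = 4·120 + 24, 120 = 5·24).

24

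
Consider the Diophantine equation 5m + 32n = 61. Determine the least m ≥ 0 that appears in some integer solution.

gcd(32, 5):
  32 = 6*5 + 2
  5 = 2*2 + 1
  2 = 2*1
so gcd(32, 5) = 1.
1 divides 61, so solutions exist.
Back-substitute for Bézout coefficients:
  1 = 5 - 2*2
  ... = 5*(13) + 32*(-2)
Scale by 61/1 = 61: (m₀, n₀) = (793, -122).
General solution: m = 793 + 32t, n = -122 - 5t for integer t.
m ≥ 0: smallest is 793 mod 32 = 25 (at t = -24), with n = -2.

25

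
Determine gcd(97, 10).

1

gcd(97, 10) = 1  (97 = 9*10 + 7, 10 = 1*7 + 3, 7 = 2*3 + 1, 3 = 3*1).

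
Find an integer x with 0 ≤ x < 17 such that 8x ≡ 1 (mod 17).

gcd(17, 8) = 1.
By Bézout, 8·(-2) + 17·(1) = 1.
So 8·-2 ≡ 1 (mod 17), and -2 mod 17 = 15.

15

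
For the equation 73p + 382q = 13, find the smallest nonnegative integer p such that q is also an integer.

131

gcd(382, 73) = 1.
1 divides 13, so solutions exist.
By Bézout, 73×(157) + 382×(-30) = 1.
Scale by 13/1 = 13: (p₀, q₀) = (2041, -390).
General solution: p = 2041 + 382t, q = -390 - 73t for integer t.
p ≥ 0: smallest is 2041 mod 382 = 131 (at t = -5), with q = -25.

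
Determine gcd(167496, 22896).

gcd(167496, 22896) = 24  (167496 = 7×22896 + 7224, 22896 = 3×7224 + 1224, 7224 = 5×1224 + 1104, 1224 = 1×1104 + 120, 1104 = 9×120 + 24, 120 = 5×24).

24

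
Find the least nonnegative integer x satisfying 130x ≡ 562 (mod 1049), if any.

gcd(1049, 130) = 1.
1 divides 562, so solutions exist.
By Bézout, 130·(-234) + 1049·(29) = 1.
So 130·(-234) ≡ 1 (mod 1049); multiply by 562: x ≡ -131508 (mod 1049).
Smallest nonnegative: x = -131508 mod 1049 = 666.

666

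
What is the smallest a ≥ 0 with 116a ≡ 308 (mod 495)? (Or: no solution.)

88

gcd(495, 116) = 1  (495 = 4·116 + 31, 116 = 3·31 + 23, 31 = 1·23 + 8, 23 = 2·8 + 7, 8 = 1·7 + 1, 7 = 7·1).
1 divides 308, so solutions exist.
Back-substituting, 116·(-64) + 495·(15) = 1.
So 116·(-64) ≡ 1 (mod 495); multiply by 308: a ≡ -19712 (mod 495).
Smallest nonnegative: a = -19712 mod 495 = 88.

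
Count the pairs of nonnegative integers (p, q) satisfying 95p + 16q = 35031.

gcd(95, 16) = 1.
By Bézout, 95*(-1) + 16*(6) = 1.
One solution: (9, 2136).
General: p = 9 + 16t, q = 2136 - 95t.
p ≥ 0 ⇒ t ≥ 0; q ≥ 0 ⇒ t ≤ 22. So t ∈ [0, 22]: 23 solutions.

23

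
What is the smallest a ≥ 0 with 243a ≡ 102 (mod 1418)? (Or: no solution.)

228

gcd(1418, 243) = 1.
1 divides 102, so solutions exist.
By Bézout, 243*(461) + 1418*(-79) = 1.
So 243*(461) ≡ 1 (mod 1418); multiply by 102: a ≡ 47022 (mod 1418).
Smallest nonnegative: a = 47022 mod 1418 = 228.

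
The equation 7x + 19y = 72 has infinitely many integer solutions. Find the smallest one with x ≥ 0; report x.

gcd(19, 7) = 1.
1 divides 72, so solutions exist.
By Bézout, 7×(-8) + 19×(3) = 1.
Scale by 72/1 = 72: (x₀, y₀) = (-576, 216).
General solution: x = -576 + 19t, y = 216 - 7t for integer t.
x ≥ 0: smallest is -576 mod 19 = 13 (at t = 31), with y = -1.

13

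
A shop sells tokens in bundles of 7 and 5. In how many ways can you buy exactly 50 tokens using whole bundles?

2

Need nonnegative integers with 7j + 5k = 50.
gcd(7, 5) = 1, and 7·(-2) + 5·(3) = 1.
So (j₀, k₀) = (-100, 150); general j = -100 + 5t, k = 150 - 7t.
j ≥ 0 ⇒ t ≥ 20; k ≥ 0 ⇒ t ≤ 21. That's 2 values of t.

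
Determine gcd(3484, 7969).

gcd(7969, 3484) = 13  (7969 = 2×3484 + 1001, 3484 = 3×1001 + 481, 1001 = 2×481 + 39, 481 = 12×39 + 13, 39 = 3×13).

13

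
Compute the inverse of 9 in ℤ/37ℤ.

gcd(37, 9) = 1  (37 = 4·9 + 1, 9 = 9·1).
Back-substituting, 9·(-4) + 37·(1) = 1.
So 9·-4 ≡ 1 (mod 37), and -4 mod 37 = 33.

33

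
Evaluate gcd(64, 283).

1

gcd(283, 64):
  283 = 4×64 + 27
  64 = 2×27 + 10
  27 = 2×10 + 7
  10 = 1×7 + 3
  7 = 2×3 + 1
  3 = 3×1
so gcd(283, 64) = 1.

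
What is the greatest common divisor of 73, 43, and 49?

gcd(73, 43) = 1  (73 = 1×43 + 30, 43 = 1×30 + 13, 30 = 2×13 + 4, 13 = 3×4 + 1, 4 = 4×1).
gcd(1, 49) = 1.

1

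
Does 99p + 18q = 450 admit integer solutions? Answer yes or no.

gcd(99, 18) = 9.
9 divides 450, so integer solutions exist.

yes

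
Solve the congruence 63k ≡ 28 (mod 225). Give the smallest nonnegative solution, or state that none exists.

no solution

gcd(225, 63) = 9.
9 does not divide 28, so the congruence has no solution.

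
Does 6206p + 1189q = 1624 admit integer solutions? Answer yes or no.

yes

gcd(6206, 1189) = 29  (6206 = 5·1189 + 261, 1189 = 4·261 + 145, 261 = 1·145 + 116, 145 = 1·116 + 29, 116 = 4·29).
29 divides 1624, so integer solutions exist.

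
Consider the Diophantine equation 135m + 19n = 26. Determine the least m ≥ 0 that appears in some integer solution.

13

gcd(135, 19) = 1.
1 divides 26, so solutions exist.
By Bézout, 135×(-9) + 19×(64) = 1.
Scale by 26/1 = 26: (m₀, n₀) = (-234, 1664).
General solution: m = -234 + 19t, n = 1664 - 135t for integer t.
m ≥ 0: smallest is -234 mod 19 = 13 (at t = 13), with n = -91.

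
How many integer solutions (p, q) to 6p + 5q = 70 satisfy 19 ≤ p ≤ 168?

gcd(6, 5):
  6 = 1*5 + 1
  5 = 5*1
so gcd(6, 5) = 1.
Back-substitute for Bézout coefficients:
  1 = 6 - 1*5
  ... = 6*(1) + 5*(-1)
Scale by 70: particular solution (70, -70); reduce p mod 5: (0, 14).
General solution: p = 0 + 5t, q = 14 - 6t for integer t.
19 ≤ 0 + 5t ≤ 168 gives t ∈ [4, 33], which is 30 values.

30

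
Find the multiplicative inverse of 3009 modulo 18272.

12321

gcd(18272, 3009) = 1  (18272 = 6*3009 + 218, 3009 = 13*218 + 175, 218 = 1*175 + 43, 175 = 4*43 + 3, 43 = 14*3 + 1, 3 = 3*1).
Back-substituting, 3009*(-5951) + 18272*(980) = 1.
So 3009*-5951 ≡ 1 (mod 18272), and -5951 mod 18272 = 12321.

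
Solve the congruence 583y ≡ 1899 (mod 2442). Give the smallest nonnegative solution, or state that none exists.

no solution

gcd(2442, 583) = 11  (2442 = 4·583 + 110, 583 = 5·110 + 33, 110 = 3·33 + 11, 33 = 3·11).
11 does not divide 1899, so the congruence has no solution.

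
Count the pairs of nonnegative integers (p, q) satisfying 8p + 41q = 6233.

gcd(41, 8) = 1  (41 = 5*8 + 1, 8 = 8*1).
Back-substituting, 8*(-5) + 41*(1) = 1.
Scale by 6233: one solution is (-31165, 6233). Reduce p mod 41: (36, 145).
General: p = 36 + 41t, q = 145 - 8t.
p ≥ 0 ⇒ t ≥ 0; q ≥ 0 ⇒ t ≤ 18. So t ∈ [0, 18]: 19 solutions.

19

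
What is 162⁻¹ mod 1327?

gcd(1327, 162) = 1.
By Bézout, 162*(385) + 1327*(-47) = 1.
So 162*385 ≡ 1 (mod 1327), and 385 mod 1327 = 385.

385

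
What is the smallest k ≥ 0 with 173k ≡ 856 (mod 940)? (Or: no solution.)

532

gcd(940, 173):
  940 = 5×173 + 75
  173 = 2×75 + 23
  75 = 3×23 + 6
  23 = 3×6 + 5
  6 = 1×5 + 1
  5 = 5×1
so gcd(940, 173) = 1.
1 divides 856, so solutions exist.
Back-substitute for Bézout coefficients:
  1 = 6 - 1×5
  ... = 173×(-163) + 940×(30)
So 173×(-163) ≡ 1 (mod 940); multiply by 856: k ≡ -139528 (mod 940).
Smallest nonnegative: k = -139528 mod 940 = 532.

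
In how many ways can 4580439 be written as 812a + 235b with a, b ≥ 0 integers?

gcd(812, 235) = 1  (812 = 3·235 + 107, 235 = 2·107 + 21, 107 = 5·21 + 2, 21 = 10·2 + 1, 2 = 2·1).
Back-substituting, 812·(-112) + 235·(387) = 1.
Scale by 4580439: one solution is (-513009168, 1772629893). Reduce a mod 235: (62, 19277).
General: a = 62 + 235t, b = 19277 - 812t.
a ≥ 0 ⇒ t ≥ 0; b ≥ 0 ⇒ t ≤ 23. So t ∈ [0, 23]: 24 solutions.

24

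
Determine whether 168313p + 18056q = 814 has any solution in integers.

yes

gcd(168313, 18056) = 37  (168313 = 9*18056 + 5809, 18056 = 3*5809 + 629, 5809 = 9*629 + 148, 629 = 4*148 + 37, 148 = 4*37).
37 divides 814, so integer solutions exist.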